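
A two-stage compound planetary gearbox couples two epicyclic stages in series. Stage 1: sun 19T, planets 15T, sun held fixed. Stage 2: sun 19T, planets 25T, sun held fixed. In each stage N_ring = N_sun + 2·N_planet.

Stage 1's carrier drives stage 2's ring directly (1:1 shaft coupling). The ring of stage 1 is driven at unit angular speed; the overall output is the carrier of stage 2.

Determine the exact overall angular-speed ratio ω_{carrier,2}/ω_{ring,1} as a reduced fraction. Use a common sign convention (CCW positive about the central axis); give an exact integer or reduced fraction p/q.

3381/5984

Stage 1: N_ring = 19 + 2·15 = 49
Stage 1: 19(ω_s−ω_c) = −49(ω_r−ω_c),  ω_s=0, ω_r=1
Stage 1: 19(0−ω_c) = −49(1−ω_c)  ⇒  68ω_c = 49  ⇒  ω_c = 49/68
  ⇒ ω_c¹/ω_r¹ = 49/68
Stage 2: N_ring = 19 + 2·25 = 69
Stage 2: 19(ω_s−ω_c) = −69(ω_r−ω_c),  ω_s=0, ω_r=1
Stage 2: 19(0−ω_c) = −69(1−ω_c)  ⇒  88ω_c = 69  ⇒  ω_c = 69/88
  ⇒ ω_c²/ω_r² = 69/88
Coupling ω_r² = ω_c¹ ⇒ overall = 49/68 × 69/88 = 3381/5984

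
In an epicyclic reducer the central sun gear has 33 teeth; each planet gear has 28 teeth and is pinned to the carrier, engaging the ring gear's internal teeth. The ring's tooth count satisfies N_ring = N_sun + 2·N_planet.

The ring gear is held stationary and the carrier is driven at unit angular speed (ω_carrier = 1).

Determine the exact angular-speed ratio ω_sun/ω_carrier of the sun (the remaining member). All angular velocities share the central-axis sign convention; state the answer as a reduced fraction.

122/33

N_ring = 33 + 2·28 = 89
33(ω_s−ω_c) = −89(ω_r−ω_c),  ω_r=0, ω_c=1
ω_s = 1 − (89/33)(0−1) = 122/33
ω_s/ω_c = 122/33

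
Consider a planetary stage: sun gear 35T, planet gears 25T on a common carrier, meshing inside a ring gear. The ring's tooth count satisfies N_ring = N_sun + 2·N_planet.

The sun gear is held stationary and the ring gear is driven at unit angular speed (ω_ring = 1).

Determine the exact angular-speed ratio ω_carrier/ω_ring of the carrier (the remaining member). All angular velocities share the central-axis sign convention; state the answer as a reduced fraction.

N_ring = 35 + 2·25 = 85
35(ω_s−ω_c) = −85(ω_r−ω_c),  ω_s=0, ω_r=1
35(0−ω_c) = −85(1−ω_c)  ⇒  120ω_c = 85  ⇒  ω_c = 17/24
ω_c/ω_r = 17/24

17/24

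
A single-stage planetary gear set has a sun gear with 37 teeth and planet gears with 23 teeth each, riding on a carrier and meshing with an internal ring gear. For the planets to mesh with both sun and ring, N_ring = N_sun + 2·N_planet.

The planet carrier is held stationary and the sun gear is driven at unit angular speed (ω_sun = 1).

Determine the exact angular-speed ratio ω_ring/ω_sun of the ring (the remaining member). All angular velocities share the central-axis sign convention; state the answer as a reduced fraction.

N_ring = 37 + 2·23 = 83
37(ω_s−ω_c) = −83(ω_r−ω_c),  ω_c=0, ω_s=1
ω_r = 0 − (37/83)(1−0) = -37/83
ω_r/ω_s = -37/83

-37/83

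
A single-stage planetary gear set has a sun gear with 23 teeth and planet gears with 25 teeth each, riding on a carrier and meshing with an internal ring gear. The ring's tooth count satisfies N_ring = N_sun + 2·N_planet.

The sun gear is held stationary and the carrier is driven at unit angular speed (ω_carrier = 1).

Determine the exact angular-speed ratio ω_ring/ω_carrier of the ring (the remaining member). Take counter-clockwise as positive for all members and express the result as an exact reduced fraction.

N_ring = 23 + 2·25 = 73
23(ω_s−ω_c) = −73(ω_r−ω_c),  ω_s=0, ω_c=1
ω_r = 1 − (23/73)(0−1) = 96/73
ω_r/ω_c = 96/73

96/73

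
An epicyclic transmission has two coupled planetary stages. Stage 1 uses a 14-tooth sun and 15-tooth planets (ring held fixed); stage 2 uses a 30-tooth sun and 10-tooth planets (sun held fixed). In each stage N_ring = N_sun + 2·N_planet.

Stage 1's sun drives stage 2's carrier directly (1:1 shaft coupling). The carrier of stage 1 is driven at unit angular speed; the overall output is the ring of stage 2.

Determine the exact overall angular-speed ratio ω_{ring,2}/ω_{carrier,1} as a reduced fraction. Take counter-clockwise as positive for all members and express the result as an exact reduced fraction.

232/35

Stage 1: N_ring = 14 + 2·15 = 44
Stage 1: 14(ω_s−ω_c) = −44(ω_r−ω_c),  ω_r=0, ω_c=1
Stage 1: ω_s = 1 − (44/14)(0−1) = 29/7
  ⇒ ω_s¹/ω_c¹ = 29/7
Stage 2: N_ring = 30 + 2·10 = 50
Stage 2: 30(ω_s−ω_c) = −50(ω_r−ω_c),  ω_s=0, ω_c=1
Stage 2: ω_r = 1 − (30/50)(0−1) = 8/5
  ⇒ ω_r²/ω_c² = 8/5
Coupling ω_c² = ω_s¹ ⇒ overall = 29/7 × 8/5 = 232/35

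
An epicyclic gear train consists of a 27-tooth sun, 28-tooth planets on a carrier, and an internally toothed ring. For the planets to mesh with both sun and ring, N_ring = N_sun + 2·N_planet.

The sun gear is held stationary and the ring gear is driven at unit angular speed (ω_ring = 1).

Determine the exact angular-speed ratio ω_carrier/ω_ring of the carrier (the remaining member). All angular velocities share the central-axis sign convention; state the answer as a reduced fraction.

83/110

N_ring = 27 + 2·28 = 83
27(ω_s−ω_c) = −83(ω_r−ω_c),  ω_s=0, ω_r=1
27(0−ω_c) = −83(1−ω_c)  ⇒  110ω_c = 83  ⇒  ω_c = 83/110
ω_c/ω_r = 83/110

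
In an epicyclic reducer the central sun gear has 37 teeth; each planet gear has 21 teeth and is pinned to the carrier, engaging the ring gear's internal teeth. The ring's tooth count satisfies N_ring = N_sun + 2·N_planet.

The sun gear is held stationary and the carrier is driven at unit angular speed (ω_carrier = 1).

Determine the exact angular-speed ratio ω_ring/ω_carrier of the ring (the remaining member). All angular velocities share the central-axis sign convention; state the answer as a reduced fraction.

116/79

N_ring = 37 + 2·21 = 79
37(ω_s−ω_c) = −79(ω_r−ω_c),  ω_s=0, ω_c=1
ω_r = 1 − (37/79)(0−1) = 116/79
ω_r/ω_c = 116/79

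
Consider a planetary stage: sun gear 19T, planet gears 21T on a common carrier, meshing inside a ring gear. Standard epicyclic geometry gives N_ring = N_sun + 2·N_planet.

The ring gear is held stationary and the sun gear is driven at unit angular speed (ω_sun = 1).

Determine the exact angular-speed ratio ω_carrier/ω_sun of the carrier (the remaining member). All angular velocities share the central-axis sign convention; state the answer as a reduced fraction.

19/80

N_ring = 19 + 2·21 = 61
19(ω_s−ω_c) = −61(ω_r−ω_c),  ω_r=0, ω_s=1
19(1−ω_c) = −61(0−ω_c)  ⇒  80ω_c = 19  ⇒  ω_c = 19/80
ω_c/ω_s = 19/80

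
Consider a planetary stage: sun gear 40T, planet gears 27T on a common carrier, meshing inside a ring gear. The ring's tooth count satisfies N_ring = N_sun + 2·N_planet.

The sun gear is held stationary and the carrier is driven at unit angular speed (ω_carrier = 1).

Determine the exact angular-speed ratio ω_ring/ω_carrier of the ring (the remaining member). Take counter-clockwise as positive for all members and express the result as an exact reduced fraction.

67/47

N_ring = 40 + 2·27 = 94
40(ω_s−ω_c) = −94(ω_r−ω_c),  ω_s=0, ω_c=1
ω_r = 1 − (40/94)(0−1) = 67/47
ω_r/ω_c = 67/47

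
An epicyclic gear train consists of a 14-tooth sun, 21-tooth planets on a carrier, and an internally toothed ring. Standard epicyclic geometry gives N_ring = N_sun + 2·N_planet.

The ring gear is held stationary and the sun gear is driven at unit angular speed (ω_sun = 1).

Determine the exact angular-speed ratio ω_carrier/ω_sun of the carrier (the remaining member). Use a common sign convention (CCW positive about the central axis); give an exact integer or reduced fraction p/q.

N_ring = 14 + 2·21 = 56
14(ω_s−ω_c) = −56(ω_r−ω_c),  ω_r=0, ω_s=1
14(1−ω_c) = −56(0−ω_c)  ⇒  70ω_c = 14  ⇒  ω_c = 1/5
ω_c/ω_s = 1/5

1/5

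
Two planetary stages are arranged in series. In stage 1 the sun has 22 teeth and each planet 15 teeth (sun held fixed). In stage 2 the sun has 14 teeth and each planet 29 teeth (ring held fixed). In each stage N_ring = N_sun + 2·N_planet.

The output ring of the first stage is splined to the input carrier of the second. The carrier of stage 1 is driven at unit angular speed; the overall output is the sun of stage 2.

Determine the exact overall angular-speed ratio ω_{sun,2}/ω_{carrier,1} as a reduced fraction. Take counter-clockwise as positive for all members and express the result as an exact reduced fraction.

Stage 1: N_ring = 22 + 2·15 = 52
Stage 1: 22(ω_s−ω_c) = −52(ω_r−ω_c),  ω_s=0, ω_c=1
Stage 1: ω_r = 1 − (22/52)(0−1) = 37/26
  ⇒ ω_r¹/ω_c¹ = 37/26
Stage 2: N_ring = 14 + 2·29 = 72
Stage 2: 14(ω_s−ω_c) = −72(ω_r−ω_c),  ω_r=0, ω_c=1
Stage 2: ω_s = 1 − (72/14)(0−1) = 43/7
  ⇒ ω_s²/ω_c² = 43/7
Coupling ω_c² = ω_r¹ ⇒ overall = 37/26 × 43/7 = 1591/182

1591/182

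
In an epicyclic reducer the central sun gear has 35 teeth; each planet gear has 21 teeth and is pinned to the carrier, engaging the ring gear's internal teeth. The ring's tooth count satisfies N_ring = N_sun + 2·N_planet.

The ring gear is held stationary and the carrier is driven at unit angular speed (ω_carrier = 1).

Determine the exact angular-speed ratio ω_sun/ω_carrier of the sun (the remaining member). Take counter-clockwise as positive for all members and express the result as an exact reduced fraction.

N_ring = 35 + 2·21 = 77
35(ω_s−ω_c) = −77(ω_r−ω_c),  ω_r=0, ω_c=1
ω_s = 1 − (77/35)(0−1) = 16/5
ω_s/ω_c = 16/5

16/5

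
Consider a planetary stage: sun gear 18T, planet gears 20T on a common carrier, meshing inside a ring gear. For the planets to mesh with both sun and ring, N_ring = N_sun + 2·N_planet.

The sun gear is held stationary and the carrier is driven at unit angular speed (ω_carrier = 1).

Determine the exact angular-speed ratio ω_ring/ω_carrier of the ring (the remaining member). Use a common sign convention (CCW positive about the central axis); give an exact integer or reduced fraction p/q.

38/29

N_ring = 18 + 2·20 = 58
18(ω_s−ω_c) = −58(ω_r−ω_c),  ω_s=0, ω_c=1
ω_r = 1 − (18/58)(0−1) = 38/29
ω_r/ω_c = 38/29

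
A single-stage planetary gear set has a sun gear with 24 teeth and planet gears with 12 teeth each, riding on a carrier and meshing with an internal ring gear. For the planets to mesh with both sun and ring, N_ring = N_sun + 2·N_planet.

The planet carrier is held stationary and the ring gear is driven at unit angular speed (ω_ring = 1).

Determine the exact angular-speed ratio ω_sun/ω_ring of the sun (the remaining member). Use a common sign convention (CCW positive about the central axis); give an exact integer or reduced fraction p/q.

-2

N_ring = 24 + 2·12 = 48
24(ω_s−ω_c) = −48(ω_r−ω_c),  ω_c=0, ω_r=1
ω_s = 0 − (48/24)(1−0) = -2
ω_s/ω_r = -2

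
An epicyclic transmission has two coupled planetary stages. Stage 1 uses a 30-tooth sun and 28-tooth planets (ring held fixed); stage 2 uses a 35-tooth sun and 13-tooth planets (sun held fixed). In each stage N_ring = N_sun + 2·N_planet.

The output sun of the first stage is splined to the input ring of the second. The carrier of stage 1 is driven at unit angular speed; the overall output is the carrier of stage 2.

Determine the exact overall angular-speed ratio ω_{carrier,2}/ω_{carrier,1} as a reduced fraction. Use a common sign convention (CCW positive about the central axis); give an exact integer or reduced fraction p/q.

1769/720

Stage 1: N_ring = 30 + 2·28 = 86
Stage 1: 30(ω_s−ω_c) = −86(ω_r−ω_c),  ω_r=0, ω_c=1
Stage 1: ω_s = 1 − (86/30)(0−1) = 58/15
  ⇒ ω_s¹/ω_c¹ = 58/15
Stage 2: N_ring = 35 + 2·13 = 61
Stage 2: 35(ω_s−ω_c) = −61(ω_r−ω_c),  ω_s=0, ω_r=1
Stage 2: 35(0−ω_c) = −61(1−ω_c)  ⇒  96ω_c = 61  ⇒  ω_c = 61/96
  ⇒ ω_c²/ω_r² = 61/96
Coupling ω_r² = ω_s¹ ⇒ overall = 58/15 × 61/96 = 1769/720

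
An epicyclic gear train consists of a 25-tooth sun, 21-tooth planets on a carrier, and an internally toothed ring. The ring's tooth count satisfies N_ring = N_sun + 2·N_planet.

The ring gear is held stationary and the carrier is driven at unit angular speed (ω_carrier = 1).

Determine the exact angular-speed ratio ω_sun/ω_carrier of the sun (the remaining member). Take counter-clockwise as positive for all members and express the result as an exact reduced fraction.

92/25

N_ring = 25 + 2·21 = 67
25(ω_s−ω_c) = −67(ω_r−ω_c),  ω_r=0, ω_c=1
ω_s = 1 − (67/25)(0−1) = 92/25
ω_s/ω_c = 92/25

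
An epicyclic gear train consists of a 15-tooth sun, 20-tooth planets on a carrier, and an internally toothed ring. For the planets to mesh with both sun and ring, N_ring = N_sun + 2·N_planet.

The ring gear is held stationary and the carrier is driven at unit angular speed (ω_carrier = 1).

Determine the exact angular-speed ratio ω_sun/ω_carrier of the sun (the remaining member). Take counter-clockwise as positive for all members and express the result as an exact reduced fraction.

14/3

N_ring = 15 + 2·20 = 55
15(ω_s−ω_c) = −55(ω_r−ω_c),  ω_r=0, ω_c=1
ω_s = 1 − (55/15)(0−1) = 14/3
ω_s/ω_c = 14/3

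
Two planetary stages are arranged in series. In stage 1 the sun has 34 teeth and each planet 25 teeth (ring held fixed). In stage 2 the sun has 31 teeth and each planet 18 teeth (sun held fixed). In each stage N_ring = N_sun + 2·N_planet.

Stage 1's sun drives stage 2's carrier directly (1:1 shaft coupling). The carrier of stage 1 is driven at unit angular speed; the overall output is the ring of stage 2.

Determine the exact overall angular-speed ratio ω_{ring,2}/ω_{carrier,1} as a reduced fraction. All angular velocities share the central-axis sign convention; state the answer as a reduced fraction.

Stage 1: N_ring = 34 + 2·25 = 84
Stage 1: 34(ω_s−ω_c) = −84(ω_r−ω_c),  ω_r=0, ω_c=1
Stage 1: ω_s = 1 − (84/34)(0−1) = 59/17
  ⇒ ω_s¹/ω_c¹ = 59/17
Stage 2: N_ring = 31 + 2·18 = 67
Stage 2: 31(ω_s−ω_c) = −67(ω_r−ω_c),  ω_s=0, ω_c=1
Stage 2: ω_r = 1 − (31/67)(0−1) = 98/67
  ⇒ ω_r²/ω_c² = 98/67
Coupling ω_c² = ω_s¹ ⇒ overall = 59/17 × 98/67 = 5782/1139

5782/1139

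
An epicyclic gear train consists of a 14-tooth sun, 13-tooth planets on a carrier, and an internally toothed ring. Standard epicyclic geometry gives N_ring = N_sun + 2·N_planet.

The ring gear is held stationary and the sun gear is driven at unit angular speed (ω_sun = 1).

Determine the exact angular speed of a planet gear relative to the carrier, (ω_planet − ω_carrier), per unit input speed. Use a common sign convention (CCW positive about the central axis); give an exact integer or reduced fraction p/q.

-280/351

N_ring = 14 + 2·13 = 40
14(ω_s−ω_c) = −40(ω_r−ω_c),  ω_r=0, ω_s=1
14(1−ω_c) = −40(0−ω_c)  ⇒  54ω_c = 14  ⇒  ω_c = 7/27
sun–planet: 14·(1−7/27) = −13·(ω_p−ω_c)  ⇒  ω_p−ω_c = −(14/13)·(20/27) = -280/351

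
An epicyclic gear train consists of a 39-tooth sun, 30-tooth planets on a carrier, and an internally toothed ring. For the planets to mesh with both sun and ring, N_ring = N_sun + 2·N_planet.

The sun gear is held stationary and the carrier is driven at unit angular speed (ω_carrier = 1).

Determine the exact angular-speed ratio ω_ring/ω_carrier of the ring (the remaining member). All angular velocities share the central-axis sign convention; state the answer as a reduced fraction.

46/33

N_ring = 39 + 2·30 = 99
39(ω_s−ω_c) = −99(ω_r−ω_c),  ω_s=0, ω_c=1
ω_r = 1 − (39/99)(0−1) = 46/33
ω_r/ω_c = 46/33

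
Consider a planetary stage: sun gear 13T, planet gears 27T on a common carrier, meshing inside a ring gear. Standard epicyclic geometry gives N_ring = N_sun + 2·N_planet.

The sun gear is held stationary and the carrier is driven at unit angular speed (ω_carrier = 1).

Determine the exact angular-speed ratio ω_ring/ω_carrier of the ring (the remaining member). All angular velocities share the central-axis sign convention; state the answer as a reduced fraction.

N_ring = 13 + 2·27 = 67
13(ω_s−ω_c) = −67(ω_r−ω_c),  ω_s=0, ω_c=1
ω_r = 1 − (13/67)(0−1) = 80/67
ω_r/ω_c = 80/67

80/67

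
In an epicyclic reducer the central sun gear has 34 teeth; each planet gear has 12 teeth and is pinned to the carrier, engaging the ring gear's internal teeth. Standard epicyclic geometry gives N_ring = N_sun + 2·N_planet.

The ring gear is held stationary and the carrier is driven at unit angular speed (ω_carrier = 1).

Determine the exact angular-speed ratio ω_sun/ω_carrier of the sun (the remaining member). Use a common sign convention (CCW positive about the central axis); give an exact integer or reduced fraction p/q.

46/17

N_ring = 34 + 2·12 = 58
34(ω_s−ω_c) = −58(ω_r−ω_c),  ω_r=0, ω_c=1
ω_s = 1 − (58/34)(0−1) = 46/17
ω_s/ω_c = 46/17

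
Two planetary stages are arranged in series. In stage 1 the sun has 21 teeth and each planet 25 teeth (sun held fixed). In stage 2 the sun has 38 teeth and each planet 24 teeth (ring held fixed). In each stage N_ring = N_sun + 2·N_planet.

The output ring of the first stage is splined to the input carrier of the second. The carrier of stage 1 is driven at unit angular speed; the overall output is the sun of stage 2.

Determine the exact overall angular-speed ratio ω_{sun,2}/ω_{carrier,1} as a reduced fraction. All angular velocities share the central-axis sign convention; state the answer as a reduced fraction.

Stage 1: N_ring = 21 + 2·25 = 71
Stage 1: 21(ω_s−ω_c) = −71(ω_r−ω_c),  ω_s=0, ω_c=1
Stage 1: ω_r = 1 − (21/71)(0−1) = 92/71
  ⇒ ω_r¹/ω_c¹ = 92/71
Stage 2: N_ring = 38 + 2·24 = 86
Stage 2: 38(ω_s−ω_c) = −86(ω_r−ω_c),  ω_r=0, ω_c=1
Stage 2: ω_s = 1 − (86/38)(0−1) = 62/19
  ⇒ ω_s²/ω_c² = 62/19
Coupling ω_c² = ω_r¹ ⇒ overall = 92/71 × 62/19 = 5704/1349

5704/1349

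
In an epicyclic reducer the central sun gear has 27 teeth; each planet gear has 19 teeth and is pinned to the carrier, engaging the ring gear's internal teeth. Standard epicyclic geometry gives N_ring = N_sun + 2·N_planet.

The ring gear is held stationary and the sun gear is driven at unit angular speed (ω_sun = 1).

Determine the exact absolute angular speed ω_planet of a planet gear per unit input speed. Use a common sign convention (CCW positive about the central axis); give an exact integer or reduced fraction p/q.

-27/38

N_ring = 27 + 2·19 = 65
27(ω_s−ω_c) = −65(ω_r−ω_c),  ω_r=0, ω_s=1
27(1−ω_c) = −65(0−ω_c)  ⇒  92ω_c = 27  ⇒  ω_c = 27/92
sun–planet: 27·(1−27/92) = −19·(ω_p−ω_c)  ⇒  ω_p−ω_c = −(27/19)·(65/92) = -1755/1748
ω_p = 27/92 − 1755/1748 = -27/38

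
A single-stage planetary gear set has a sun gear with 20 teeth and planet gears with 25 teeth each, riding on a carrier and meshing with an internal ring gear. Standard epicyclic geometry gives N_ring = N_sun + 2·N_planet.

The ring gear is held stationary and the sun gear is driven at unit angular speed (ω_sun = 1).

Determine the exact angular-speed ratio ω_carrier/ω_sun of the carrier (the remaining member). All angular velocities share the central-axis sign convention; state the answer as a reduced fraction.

N_ring = 20 + 2·25 = 70
20(ω_s−ω_c) = −70(ω_r−ω_c),  ω_r=0, ω_s=1
20(1−ω_c) = −70(0−ω_c)  ⇒  90ω_c = 20  ⇒  ω_c = 2/9
ω_c/ω_s = 2/9

2/9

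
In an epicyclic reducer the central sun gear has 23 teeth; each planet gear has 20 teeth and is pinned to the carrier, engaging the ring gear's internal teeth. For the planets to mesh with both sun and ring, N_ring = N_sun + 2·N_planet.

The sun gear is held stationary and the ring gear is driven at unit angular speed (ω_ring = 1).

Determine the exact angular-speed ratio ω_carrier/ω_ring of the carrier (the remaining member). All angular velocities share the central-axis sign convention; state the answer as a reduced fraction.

N_ring = 23 + 2·20 = 63
23(ω_s−ω_c) = −63(ω_r−ω_c),  ω_s=0, ω_r=1
23(0−ω_c) = −63(1−ω_c)  ⇒  86ω_c = 63  ⇒  ω_c = 63/86
ω_c/ω_r = 63/86

63/86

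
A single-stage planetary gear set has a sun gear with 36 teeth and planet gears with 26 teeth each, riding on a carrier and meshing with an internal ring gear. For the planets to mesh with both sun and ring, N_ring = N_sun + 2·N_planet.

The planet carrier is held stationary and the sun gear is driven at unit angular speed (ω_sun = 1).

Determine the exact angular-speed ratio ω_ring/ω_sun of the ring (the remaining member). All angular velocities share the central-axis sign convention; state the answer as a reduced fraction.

-9/22

N_ring = 36 + 2·26 = 88
36(ω_s−ω_c) = −88(ω_r−ω_c),  ω_c=0, ω_s=1
ω_r = 0 − (36/88)(1−0) = -9/22
ω_r/ω_s = -9/22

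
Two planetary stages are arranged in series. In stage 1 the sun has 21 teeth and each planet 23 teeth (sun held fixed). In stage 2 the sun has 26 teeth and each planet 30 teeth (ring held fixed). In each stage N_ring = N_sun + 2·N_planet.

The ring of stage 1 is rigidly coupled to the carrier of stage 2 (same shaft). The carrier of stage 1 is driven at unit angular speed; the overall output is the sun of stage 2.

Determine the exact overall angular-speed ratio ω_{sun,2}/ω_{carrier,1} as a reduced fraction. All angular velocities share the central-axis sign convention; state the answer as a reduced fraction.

Stage 1: N_ring = 21 + 2·23 = 67
Stage 1: 21(ω_s−ω_c) = −67(ω_r−ω_c),  ω_s=0, ω_c=1
Stage 1: ω_r = 1 − (21/67)(0−1) = 88/67
  ⇒ ω_r¹/ω_c¹ = 88/67
Stage 2: N_ring = 26 + 2·30 = 86
Stage 2: 26(ω_s−ω_c) = −86(ω_r−ω_c),  ω_r=0, ω_c=1
Stage 2: ω_s = 1 − (86/26)(0−1) = 56/13
  ⇒ ω_s²/ω_c² = 56/13
Coupling ω_c² = ω_r¹ ⇒ overall = 88/67 × 56/13 = 4928/871

4928/871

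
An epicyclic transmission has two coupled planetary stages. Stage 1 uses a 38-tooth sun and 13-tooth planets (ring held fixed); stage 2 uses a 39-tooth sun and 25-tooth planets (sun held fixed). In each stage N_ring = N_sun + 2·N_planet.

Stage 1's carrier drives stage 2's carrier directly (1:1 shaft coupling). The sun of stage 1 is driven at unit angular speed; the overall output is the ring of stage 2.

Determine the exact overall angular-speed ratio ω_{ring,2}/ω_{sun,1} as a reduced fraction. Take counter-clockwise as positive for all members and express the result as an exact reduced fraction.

Stage 1: N_ring = 38 + 2·13 = 64
Stage 1: 38(ω_s−ω_c) = −64(ω_r−ω_c),  ω_r=0, ω_s=1
Stage 1: 38(1−ω_c) = −64(0−ω_c)  ⇒  102ω_c = 38  ⇒  ω_c = 19/51
  ⇒ ω_c¹/ω_s¹ = 19/51
Stage 2: N_ring = 39 + 2·25 = 89
Stage 2: 39(ω_s−ω_c) = −89(ω_r−ω_c),  ω_s=0, ω_c=1
Stage 2: ω_r = 1 − (39/89)(0−1) = 128/89
  ⇒ ω_r²/ω_c² = 128/89
Coupling ω_c² = ω_c¹ ⇒ overall = 19/51 × 128/89 = 2432/4539

2432/4539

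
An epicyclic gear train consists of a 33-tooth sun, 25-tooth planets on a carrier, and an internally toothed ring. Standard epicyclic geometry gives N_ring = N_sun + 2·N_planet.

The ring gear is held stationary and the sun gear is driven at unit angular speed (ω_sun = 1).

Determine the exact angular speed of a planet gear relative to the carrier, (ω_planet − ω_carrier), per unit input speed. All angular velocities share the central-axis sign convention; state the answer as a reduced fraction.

N_ring = 33 + 2·25 = 83
33(ω_s−ω_c) = −83(ω_r−ω_c),  ω_r=0, ω_s=1
33(1−ω_c) = −83(0−ω_c)  ⇒  116ω_c = 33  ⇒  ω_c = 33/116
sun–planet: 33·(1−33/116) = −25·(ω_p−ω_c)  ⇒  ω_p−ω_c = −(33/25)·(83/116) = -2739/2900

-2739/2900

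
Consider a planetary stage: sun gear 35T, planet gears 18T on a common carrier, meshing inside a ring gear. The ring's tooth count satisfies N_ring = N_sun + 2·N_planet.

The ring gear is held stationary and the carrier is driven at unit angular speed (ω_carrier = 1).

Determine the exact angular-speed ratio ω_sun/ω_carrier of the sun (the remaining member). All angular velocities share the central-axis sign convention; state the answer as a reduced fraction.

N_ring = 35 + 2·18 = 71
35(ω_s−ω_c) = −71(ω_r−ω_c),  ω_r=0, ω_c=1
ω_s = 1 − (71/35)(0−1) = 106/35
ω_s/ω_c = 106/35

106/35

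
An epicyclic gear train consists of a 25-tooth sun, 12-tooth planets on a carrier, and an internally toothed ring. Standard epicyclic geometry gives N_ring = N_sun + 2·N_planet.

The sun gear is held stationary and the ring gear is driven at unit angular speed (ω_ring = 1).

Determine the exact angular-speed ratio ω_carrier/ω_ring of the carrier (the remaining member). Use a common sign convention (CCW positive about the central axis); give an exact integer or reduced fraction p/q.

N_ring = 25 + 2·12 = 49
25(ω_s−ω_c) = −49(ω_r−ω_c),  ω_s=0, ω_r=1
25(0−ω_c) = −49(1−ω_c)  ⇒  74ω_c = 49  ⇒  ω_c = 49/74
ω_c/ω_r = 49/74

49/74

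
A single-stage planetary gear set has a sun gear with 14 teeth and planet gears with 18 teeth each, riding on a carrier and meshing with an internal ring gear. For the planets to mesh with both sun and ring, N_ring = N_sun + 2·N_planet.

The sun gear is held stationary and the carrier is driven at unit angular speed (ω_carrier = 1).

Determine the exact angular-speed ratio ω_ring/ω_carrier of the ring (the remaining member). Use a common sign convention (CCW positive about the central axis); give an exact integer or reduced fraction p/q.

32/25

N_ring = 14 + 2·18 = 50
14(ω_s−ω_c) = −50(ω_r−ω_c),  ω_s=0, ω_c=1
ω_r = 1 − (14/50)(0−1) = 32/25
ω_r/ω_c = 32/25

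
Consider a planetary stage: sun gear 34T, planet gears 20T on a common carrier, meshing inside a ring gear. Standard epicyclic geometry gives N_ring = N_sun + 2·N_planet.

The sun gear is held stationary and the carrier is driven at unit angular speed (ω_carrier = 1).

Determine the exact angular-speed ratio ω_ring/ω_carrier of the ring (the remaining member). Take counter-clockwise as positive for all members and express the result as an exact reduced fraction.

N_ring = 34 + 2·20 = 74
34(ω_s−ω_c) = −74(ω_r−ω_c),  ω_s=0, ω_c=1
ω_r = 1 − (34/74)(0−1) = 54/37
ω_r/ω_c = 54/37

54/37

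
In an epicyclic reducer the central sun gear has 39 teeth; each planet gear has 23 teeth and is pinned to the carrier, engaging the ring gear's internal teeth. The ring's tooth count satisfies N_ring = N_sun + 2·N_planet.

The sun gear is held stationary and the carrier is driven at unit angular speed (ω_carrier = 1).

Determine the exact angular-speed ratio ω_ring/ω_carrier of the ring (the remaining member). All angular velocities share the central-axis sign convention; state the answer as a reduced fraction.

N_ring = 39 + 2·23 = 85
39(ω_s−ω_c) = −85(ω_r−ω_c),  ω_s=0, ω_c=1
ω_r = 1 − (39/85)(0−1) = 124/85
ω_r/ω_c = 124/85

124/85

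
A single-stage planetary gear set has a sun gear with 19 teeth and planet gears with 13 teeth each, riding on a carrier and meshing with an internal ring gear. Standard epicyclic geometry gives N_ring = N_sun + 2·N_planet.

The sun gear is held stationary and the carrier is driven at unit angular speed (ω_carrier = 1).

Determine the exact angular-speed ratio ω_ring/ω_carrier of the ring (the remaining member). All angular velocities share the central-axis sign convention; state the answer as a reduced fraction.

64/45

N_ring = 19 + 2·13 = 45
19(ω_s−ω_c) = −45(ω_r−ω_c),  ω_s=0, ω_c=1
ω_r = 1 − (19/45)(0−1) = 64/45
ω_r/ω_c = 64/45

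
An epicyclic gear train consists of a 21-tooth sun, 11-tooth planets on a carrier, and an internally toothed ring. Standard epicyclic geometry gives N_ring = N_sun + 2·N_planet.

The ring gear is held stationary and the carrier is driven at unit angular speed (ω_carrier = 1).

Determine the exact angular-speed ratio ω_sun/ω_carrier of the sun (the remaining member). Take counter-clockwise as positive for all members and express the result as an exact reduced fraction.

64/21

N_ring = 21 + 2·11 = 43
21(ω_s−ω_c) = −43(ω_r−ω_c),  ω_r=0, ω_c=1
ω_s = 1 − (43/21)(0−1) = 64/21
ω_s/ω_c = 64/21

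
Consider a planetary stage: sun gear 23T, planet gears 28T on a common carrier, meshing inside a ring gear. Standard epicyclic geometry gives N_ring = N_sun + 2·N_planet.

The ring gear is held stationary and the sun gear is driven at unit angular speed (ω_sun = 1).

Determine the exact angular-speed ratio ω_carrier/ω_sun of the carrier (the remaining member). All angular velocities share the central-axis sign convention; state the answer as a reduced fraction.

N_ring = 23 + 2·28 = 79
23(ω_s−ω_c) = −79(ω_r−ω_c),  ω_r=0, ω_s=1
23(1−ω_c) = −79(0−ω_c)  ⇒  102ω_c = 23  ⇒  ω_c = 23/102
ω_c/ω_s = 23/102

23/102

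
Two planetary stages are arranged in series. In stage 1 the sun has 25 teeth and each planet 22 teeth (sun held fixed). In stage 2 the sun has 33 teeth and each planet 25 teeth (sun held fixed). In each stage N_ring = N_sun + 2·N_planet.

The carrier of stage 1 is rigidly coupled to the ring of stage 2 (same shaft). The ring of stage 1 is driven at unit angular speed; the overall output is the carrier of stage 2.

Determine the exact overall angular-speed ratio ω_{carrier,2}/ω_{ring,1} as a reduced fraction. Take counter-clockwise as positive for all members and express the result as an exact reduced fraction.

Stage 1: N_ring = 25 + 2·22 = 69
Stage 1: 25(ω_s−ω_c) = −69(ω_r−ω_c),  ω_s=0, ω_r=1
Stage 1: 25(0−ω_c) = −69(1−ω_c)  ⇒  94ω_c = 69  ⇒  ω_c = 69/94
  ⇒ ω_c¹/ω_r¹ = 69/94
Stage 2: N_ring = 33 + 2·25 = 83
Stage 2: 33(ω_s−ω_c) = −83(ω_r−ω_c),  ω_s=0, ω_r=1
Stage 2: 33(0−ω_c) = −83(1−ω_c)  ⇒  116ω_c = 83  ⇒  ω_c = 83/116
  ⇒ ω_c²/ω_r² = 83/116
Coupling ω_r² = ω_c¹ ⇒ overall = 69/94 × 83/116 = 5727/10904

5727/10904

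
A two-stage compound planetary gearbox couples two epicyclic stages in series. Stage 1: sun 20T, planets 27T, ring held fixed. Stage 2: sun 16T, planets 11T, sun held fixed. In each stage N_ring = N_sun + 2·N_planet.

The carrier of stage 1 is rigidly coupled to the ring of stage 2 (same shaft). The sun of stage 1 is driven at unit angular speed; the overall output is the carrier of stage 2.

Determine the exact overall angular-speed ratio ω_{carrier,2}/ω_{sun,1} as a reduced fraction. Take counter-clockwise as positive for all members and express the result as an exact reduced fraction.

190/1269

Stage 1: N_ring = 20 + 2·27 = 74
Stage 1: 20(ω_s−ω_c) = −74(ω_r−ω_c),  ω_r=0, ω_s=1
Stage 1: 20(1−ω_c) = −74(0−ω_c)  ⇒  94ω_c = 20  ⇒  ω_c = 10/47
  ⇒ ω_c¹/ω_s¹ = 10/47
Stage 2: N_ring = 16 + 2·11 = 38
Stage 2: 16(ω_s−ω_c) = −38(ω_r−ω_c),  ω_s=0, ω_r=1
Stage 2: 16(0−ω_c) = −38(1−ω_c)  ⇒  54ω_c = 38  ⇒  ω_c = 19/27
  ⇒ ω_c²/ω_r² = 19/27
Coupling ω_r² = ω_c¹ ⇒ overall = 10/47 × 19/27 = 190/1269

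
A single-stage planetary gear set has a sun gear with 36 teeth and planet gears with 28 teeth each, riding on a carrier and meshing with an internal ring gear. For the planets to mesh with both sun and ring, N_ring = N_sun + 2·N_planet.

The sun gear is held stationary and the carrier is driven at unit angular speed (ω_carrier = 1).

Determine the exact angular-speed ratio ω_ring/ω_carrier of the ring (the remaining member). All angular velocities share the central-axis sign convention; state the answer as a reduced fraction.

N_ring = 36 + 2·28 = 92
36(ω_s−ω_c) = −92(ω_r−ω_c),  ω_s=0, ω_c=1
ω_r = 1 − (36/92)(0−1) = 32/23
ω_r/ω_c = 32/23

32/23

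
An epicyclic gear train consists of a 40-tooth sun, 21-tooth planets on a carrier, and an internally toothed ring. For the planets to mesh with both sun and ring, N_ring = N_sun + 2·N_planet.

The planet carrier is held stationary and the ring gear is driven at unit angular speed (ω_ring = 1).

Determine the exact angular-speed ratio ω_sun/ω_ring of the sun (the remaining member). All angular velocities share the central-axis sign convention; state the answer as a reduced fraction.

N_ring = 40 + 2·21 = 82
40(ω_s−ω_c) = −82(ω_r−ω_c),  ω_c=0, ω_r=1
ω_s = 0 − (82/40)(1−0) = -41/20
ω_s/ω_r = -41/20

-41/20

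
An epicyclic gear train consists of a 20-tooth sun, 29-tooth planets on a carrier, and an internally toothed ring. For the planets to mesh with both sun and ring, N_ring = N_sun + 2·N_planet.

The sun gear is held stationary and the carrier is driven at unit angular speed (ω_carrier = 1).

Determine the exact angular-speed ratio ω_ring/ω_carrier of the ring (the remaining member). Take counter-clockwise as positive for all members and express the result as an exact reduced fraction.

49/39

N_ring = 20 + 2·29 = 78
20(ω_s−ω_c) = −78(ω_r−ω_c),  ω_s=0, ω_c=1
ω_r = 1 − (20/78)(0−1) = 49/39
ω_r/ω_c = 49/39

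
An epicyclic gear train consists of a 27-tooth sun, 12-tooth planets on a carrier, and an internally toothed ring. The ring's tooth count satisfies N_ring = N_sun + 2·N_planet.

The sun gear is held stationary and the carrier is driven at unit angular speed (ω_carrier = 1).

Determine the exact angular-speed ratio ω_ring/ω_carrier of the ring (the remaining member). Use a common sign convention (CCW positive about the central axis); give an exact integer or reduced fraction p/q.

26/17

N_ring = 27 + 2·12 = 51
27(ω_s−ω_c) = −51(ω_r−ω_c),  ω_s=0, ω_c=1
ω_r = 1 − (27/51)(0−1) = 26/17
ω_r/ω_c = 26/17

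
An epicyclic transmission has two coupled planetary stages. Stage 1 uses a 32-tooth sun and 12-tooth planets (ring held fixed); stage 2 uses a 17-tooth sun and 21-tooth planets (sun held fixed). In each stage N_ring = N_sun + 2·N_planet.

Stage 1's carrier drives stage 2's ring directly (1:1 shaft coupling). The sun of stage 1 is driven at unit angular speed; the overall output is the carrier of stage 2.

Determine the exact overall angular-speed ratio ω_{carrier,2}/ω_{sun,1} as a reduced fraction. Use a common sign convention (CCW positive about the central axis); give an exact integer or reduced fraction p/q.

59/209

Stage 1: N_ring = 32 + 2·12 = 56
Stage 1: 32(ω_s−ω_c) = −56(ω_r−ω_c),  ω_r=0, ω_s=1
Stage 1: 32(1−ω_c) = −56(0−ω_c)  ⇒  88ω_c = 32  ⇒  ω_c = 4/11
  ⇒ ω_c¹/ω_s¹ = 4/11
Stage 2: N_ring = 17 + 2·21 = 59
Stage 2: 17(ω_s−ω_c) = −59(ω_r−ω_c),  ω_s=0, ω_r=1
Stage 2: 17(0−ω_c) = −59(1−ω_c)  ⇒  76ω_c = 59  ⇒  ω_c = 59/76
  ⇒ ω_c²/ω_r² = 59/76
Coupling ω_r² = ω_c¹ ⇒ overall = 4/11 × 59/76 = 59/209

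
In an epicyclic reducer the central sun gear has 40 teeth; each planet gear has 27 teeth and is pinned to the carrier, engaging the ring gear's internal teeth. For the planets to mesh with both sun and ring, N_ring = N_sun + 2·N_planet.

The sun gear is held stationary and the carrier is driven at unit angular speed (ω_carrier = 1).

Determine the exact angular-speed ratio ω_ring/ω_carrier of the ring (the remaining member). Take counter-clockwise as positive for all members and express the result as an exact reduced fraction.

67/47

N_ring = 40 + 2·27 = 94
40(ω_s−ω_c) = −94(ω_r−ω_c),  ω_s=0, ω_c=1
ω_r = 1 − (40/94)(0−1) = 67/47
ω_r/ω_c = 67/47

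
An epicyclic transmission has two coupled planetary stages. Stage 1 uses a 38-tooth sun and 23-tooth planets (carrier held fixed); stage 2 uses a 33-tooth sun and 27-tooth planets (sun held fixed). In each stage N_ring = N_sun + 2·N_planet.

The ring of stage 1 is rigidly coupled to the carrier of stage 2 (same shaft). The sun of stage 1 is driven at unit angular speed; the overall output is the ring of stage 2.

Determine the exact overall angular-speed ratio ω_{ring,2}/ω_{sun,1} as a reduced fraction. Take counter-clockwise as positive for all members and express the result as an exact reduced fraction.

-380/609

Stage 1: N_ring = 38 + 2·23 = 84
Stage 1: 38(ω_s−ω_c) = −84(ω_r−ω_c),  ω_c=0, ω_s=1
Stage 1: ω_r = 0 − (38/84)(1−0) = -19/42
  ⇒ ω_r¹/ω_s¹ = -19/42
Stage 2: N_ring = 33 + 2·27 = 87
Stage 2: 33(ω_s−ω_c) = −87(ω_r−ω_c),  ω_s=0, ω_c=1
Stage 2: ω_r = 1 − (33/87)(0−1) = 40/29
  ⇒ ω_r²/ω_c² = 40/29
Coupling ω_c² = ω_r¹ ⇒ overall = -19/42 × 40/29 = -380/609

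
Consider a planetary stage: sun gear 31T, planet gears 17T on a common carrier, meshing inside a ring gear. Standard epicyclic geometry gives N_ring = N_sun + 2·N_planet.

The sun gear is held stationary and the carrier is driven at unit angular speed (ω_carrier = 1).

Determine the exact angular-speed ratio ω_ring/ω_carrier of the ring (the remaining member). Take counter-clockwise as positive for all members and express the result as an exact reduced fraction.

96/65

N_ring = 31 + 2·17 = 65
31(ω_s−ω_c) = −65(ω_r−ω_c),  ω_s=0, ω_c=1
ω_r = 1 − (31/65)(0−1) = 96/65
ω_r/ω_c = 96/65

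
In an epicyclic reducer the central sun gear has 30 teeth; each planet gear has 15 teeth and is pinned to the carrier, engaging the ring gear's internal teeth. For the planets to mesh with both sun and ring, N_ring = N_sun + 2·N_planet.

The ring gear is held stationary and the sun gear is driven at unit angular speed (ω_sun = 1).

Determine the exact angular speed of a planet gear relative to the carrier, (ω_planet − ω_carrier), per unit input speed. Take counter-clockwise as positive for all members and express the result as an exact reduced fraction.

N_ring = 30 + 2·15 = 60
30(ω_s−ω_c) = −60(ω_r−ω_c),  ω_r=0, ω_s=1
30(1−ω_c) = −60(0−ω_c)  ⇒  90ω_c = 30  ⇒  ω_c = 1/3
sun–planet: 30·(1−1/3) = −15·(ω_p−ω_c)  ⇒  ω_p−ω_c = −(30/15)·(2/3) = -4/3

-4/3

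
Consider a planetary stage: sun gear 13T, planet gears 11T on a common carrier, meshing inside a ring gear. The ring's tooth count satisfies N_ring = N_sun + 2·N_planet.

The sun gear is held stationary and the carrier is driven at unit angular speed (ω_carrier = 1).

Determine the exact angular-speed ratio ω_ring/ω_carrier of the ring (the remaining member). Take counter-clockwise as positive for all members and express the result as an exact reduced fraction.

48/35

N_ring = 13 + 2·11 = 35
13(ω_s−ω_c) = −35(ω_r−ω_c),  ω_s=0, ω_c=1
ω_r = 1 − (13/35)(0−1) = 48/35
ω_r/ω_c = 48/35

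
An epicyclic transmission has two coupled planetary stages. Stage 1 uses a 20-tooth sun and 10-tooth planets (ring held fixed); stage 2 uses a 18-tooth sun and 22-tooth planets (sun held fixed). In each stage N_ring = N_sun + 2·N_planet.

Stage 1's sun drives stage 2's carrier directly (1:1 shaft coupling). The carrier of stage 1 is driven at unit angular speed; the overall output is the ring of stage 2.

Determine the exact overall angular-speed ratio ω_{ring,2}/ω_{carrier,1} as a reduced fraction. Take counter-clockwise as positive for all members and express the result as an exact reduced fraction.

Stage 1: N_ring = 20 + 2·10 = 40
Stage 1: 20(ω_s−ω_c) = −40(ω_r−ω_c),  ω_r=0, ω_c=1
Stage 1: ω_s = 1 − (40/20)(0−1) = 3
  ⇒ ω_s¹/ω_c¹ = 3
Stage 2: N_ring = 18 + 2·22 = 62
Stage 2: 18(ω_s−ω_c) = −62(ω_r−ω_c),  ω_s=0, ω_c=1
Stage 2: ω_r = 1 − (18/62)(0−1) = 40/31
  ⇒ ω_r²/ω_c² = 40/31
Coupling ω_c² = ω_s¹ ⇒ overall = 3 × 40/31 = 120/31

120/31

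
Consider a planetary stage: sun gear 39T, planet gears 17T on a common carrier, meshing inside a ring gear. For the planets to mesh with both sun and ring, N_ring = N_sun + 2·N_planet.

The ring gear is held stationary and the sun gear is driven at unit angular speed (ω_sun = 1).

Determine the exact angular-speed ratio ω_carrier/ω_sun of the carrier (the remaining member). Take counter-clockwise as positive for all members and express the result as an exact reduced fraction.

N_ring = 39 + 2·17 = 73
39(ω_s−ω_c) = −73(ω_r−ω_c),  ω_r=0, ω_s=1
39(1−ω_c) = −73(0−ω_c)  ⇒  112ω_c = 39  ⇒  ω_c = 39/112
ω_c/ω_s = 39/112

39/112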